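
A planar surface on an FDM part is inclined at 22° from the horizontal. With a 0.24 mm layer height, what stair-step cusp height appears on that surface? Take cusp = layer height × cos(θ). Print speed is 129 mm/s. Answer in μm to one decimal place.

Cusp = layer height × cos(22°) = 0.24 × 0.9272 = 0.222528 mm = 222.5 μm.

222.5 μm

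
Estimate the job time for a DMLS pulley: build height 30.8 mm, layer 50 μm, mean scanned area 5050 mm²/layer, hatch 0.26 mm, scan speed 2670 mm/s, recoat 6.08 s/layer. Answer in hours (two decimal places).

Number of layers: 30.8 / 0.05 → 616 (rounded up).
Per-layer scan distance = 5050 / 0.26 = 19423.1 mm.
Laser time per layer = 19423.1 / 2670, so 7.2746 s.
Per-layer time: 7.2746 + 6.08 → 13.3546 s.
616 layers × 13.3546 s/layer = 8226.4336 s, i.e. 2.29 hours.

2.29 hours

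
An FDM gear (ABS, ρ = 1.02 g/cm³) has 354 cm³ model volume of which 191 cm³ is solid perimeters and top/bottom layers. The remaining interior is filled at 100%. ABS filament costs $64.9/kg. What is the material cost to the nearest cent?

Volume inside the shell: 354 − 191 → 163 cm³.
Deposited infill = 1.00 × 163, so 163 cm³.
Total printed volume: 191 + 163 → 354 cm³.
Mass = 354 × 1.02 = 361.08 g.
At $64.9/kg: 361.08/1000 × 64.9 = $23.43.

$23.43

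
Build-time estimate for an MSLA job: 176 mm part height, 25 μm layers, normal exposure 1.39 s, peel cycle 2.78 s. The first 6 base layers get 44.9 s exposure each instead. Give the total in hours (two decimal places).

Layer count = ceil(176 / 0.025) = 7040.
Base layers = 6 × (44.9 + 2.78) = 286.08 s.
Remaining layers = 7034 × (1.39 + 2.78) = 29331.78 s.
Total = 286.08 + 29331.78 = 29617.86 s = 8.23 hours.

8.23 hours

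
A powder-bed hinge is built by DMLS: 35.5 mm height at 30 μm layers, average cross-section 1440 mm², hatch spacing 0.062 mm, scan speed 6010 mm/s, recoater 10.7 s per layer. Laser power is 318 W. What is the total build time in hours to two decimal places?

4.79 hours

Number of layers: 35.5 / 0.03 → 1184 (rounded up).
Hatch length per layer = 1440 / 0.062 = 23225.8 mm.
Per-layer scan time = 23225.8 / 6010, so 3.8645 s.
Time per layer = 3.8645 + 10.7 = 14.5645 s.
Build time = 1184 × 14.5645 = 17244.368 s = 4.79 hours.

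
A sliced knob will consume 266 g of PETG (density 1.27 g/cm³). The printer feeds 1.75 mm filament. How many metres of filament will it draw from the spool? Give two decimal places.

87.08 m

Extruded volume: 266/1.27 = 209.4488 cm³ (209448.8 mm³).
Filament cross-section = π × (1.75/2)² = 2.4053 mm².
Length = 209448.8 / 2.4053 = 87078.04 mm = 87.08 m.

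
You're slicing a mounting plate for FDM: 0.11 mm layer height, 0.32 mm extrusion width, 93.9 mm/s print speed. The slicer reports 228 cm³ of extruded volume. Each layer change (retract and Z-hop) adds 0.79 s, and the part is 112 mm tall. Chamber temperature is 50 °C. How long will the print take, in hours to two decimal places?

19.38 hours

Line area = 0.11 × 0.32, so 0.0352 mm².
Path length: 228000 mm³ / 0.0352 mm² → 6477272.7 mm.
Extrusion time = 6477272.7 / 93.9, so 68980.5 s.
Number of layers: 112 / 0.11 → 1019 (rounded up).
Z-hop total = 1019 × 0.79, so 805.01 s.
Total = 68980.5 + 805.01 = 69785.51 s = 19.38 hours.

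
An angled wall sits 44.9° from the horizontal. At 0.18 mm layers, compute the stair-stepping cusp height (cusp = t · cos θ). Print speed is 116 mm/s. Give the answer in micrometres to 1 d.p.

127.5 μm

Cusp = layer height × cos(44.9°) = 0.18 × 0.7083 = 0.127494 mm = 127.5 μm.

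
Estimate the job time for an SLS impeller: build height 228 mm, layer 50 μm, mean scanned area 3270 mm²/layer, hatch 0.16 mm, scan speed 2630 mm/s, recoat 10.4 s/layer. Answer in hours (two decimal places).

23.02 hours

Layer count = ceil(228 / 0.05) = 4560.
Hatch length per layer: 3270 / 0.16 → 20437.5 mm.
Scan time per layer = 20437.5 / 2630 = 7.7709 s.
Layer cycle: 7.7709 + 10.4 → 18.1709 s.
Total: 4560 × 18.1709 s = 82859.304 s → 23.02 hours.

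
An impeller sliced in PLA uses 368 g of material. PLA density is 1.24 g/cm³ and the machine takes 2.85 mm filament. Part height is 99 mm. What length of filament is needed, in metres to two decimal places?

Extruded volume: 368/1.24 = 296.7742 cm³ (296774.2 mm³).
Filament cross-section = π × (2.85/2)² = 6.3794 mm².
Length = 296774.2 / 6.3794 = 46520.71 mm = 46.52 m.

46.52 m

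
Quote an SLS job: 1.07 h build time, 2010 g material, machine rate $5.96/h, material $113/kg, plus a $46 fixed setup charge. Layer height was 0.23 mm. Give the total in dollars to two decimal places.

$279.51

Machine-time cost = 5.96 × 1.07, so $6.3772.
Material charge: 113 × 2010/1000 → $227.13.
Total = 6.3772 + 227.13 + 46 = 279.5072 ≈ $279.51.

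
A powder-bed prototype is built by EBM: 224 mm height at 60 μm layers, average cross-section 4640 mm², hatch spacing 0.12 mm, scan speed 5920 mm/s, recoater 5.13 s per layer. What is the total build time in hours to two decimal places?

Layers = ⌈224/0.06⌉ = 3734.
Scan path per layer = 4640 / 0.12 = 38666.7 mm.
Per-layer scan time: 38666.7 / 5920 → 6.5315 s.
Layer cycle = 6.5315 + 5.13, so 11.6615 s.
Build time = 3734 × 11.6615 = 43544.041 s = 12.10 hours.

12.10 hours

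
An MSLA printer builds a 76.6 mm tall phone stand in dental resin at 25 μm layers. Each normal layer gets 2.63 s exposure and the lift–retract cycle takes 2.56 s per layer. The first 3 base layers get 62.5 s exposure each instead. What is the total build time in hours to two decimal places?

Number of layers: 76.6 / 0.025 → 3064 (rounded up).
Burn-in layers = 3 × (62.5 + 2.56) = 195.18 s.
Remaining layers = 3061 × (2.63 + 2.56), so 15886.59 s.
Sum: 195.18 + 15886.59 = 16081.77 s → 4.47 hours.

4.47 hours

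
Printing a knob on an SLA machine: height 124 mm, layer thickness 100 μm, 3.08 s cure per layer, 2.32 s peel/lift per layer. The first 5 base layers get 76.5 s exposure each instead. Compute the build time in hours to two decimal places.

1.96 hours

Layers = ⌈124/0.1⌉ = 1240.
Base layers: 5 × (76.5 + 2.32) → 394.1 s.
Normal layers = 1235 × (3.08 + 2.32) = 6669 s.
Sum: 394.1 + 6669 = 7063.1 s → 1.96 hours.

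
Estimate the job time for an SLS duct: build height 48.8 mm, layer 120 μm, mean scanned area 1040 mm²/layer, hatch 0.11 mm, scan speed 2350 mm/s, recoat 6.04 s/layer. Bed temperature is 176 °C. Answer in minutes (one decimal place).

Layers = ⌈48.8/0.12⌉ = 407.
Per-layer scan distance = 1040 / 0.11, so 9454.5 mm.
Scan time per layer: 9454.5 / 2350 → 4.0232 s.
Per-layer time = 4.0232 + 6.04, so 10.0632 s.
407 layers × 10.0632 s/layer = 4095.7224 s, i.e. 68.3 minutes.

68.3 minutes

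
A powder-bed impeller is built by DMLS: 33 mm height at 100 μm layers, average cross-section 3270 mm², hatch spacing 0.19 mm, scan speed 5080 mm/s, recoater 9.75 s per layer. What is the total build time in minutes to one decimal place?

Number of layers: 33 / 0.1 → 330 (rounded up).
Hatch length per layer: 3270 / 0.19 → 17210.5 mm.
Laser time per layer = 17210.5 / 5080, so 3.3879 s.
Per-layer time: 3.3879 + 9.75 → 13.1379 s.
330 layers × 13.1379 s/layer = 4335.507 s, i.e. 72.3 minutes.

72.3 minutes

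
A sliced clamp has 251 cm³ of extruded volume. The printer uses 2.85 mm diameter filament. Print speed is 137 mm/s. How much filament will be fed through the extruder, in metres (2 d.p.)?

Filament cross-section = π × (2.85/2)² = 6.3794 mm².
Length = 251 cm³ / 6.3794 mm² = 251000 / 6.3794 = 39345.39 mm = 39.35 m.

39.35 m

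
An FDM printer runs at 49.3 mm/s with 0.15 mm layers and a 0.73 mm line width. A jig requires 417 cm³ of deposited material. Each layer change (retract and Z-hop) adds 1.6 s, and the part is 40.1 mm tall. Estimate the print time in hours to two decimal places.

Extrusion cross-section: 0.15 × 0.73 → 0.1095 mm².
Path length: 417000 mm³ / 0.1095 mm² → 3808219.2 mm.
Print-move time: 3808219.2 / 49.3 → 77245.8 s.
Number of layers: 40.1 / 0.15 → 268 (rounded up).
Z-hop total = 268 × 1.6 = 428.8 s.
Altogether 77245.8 + 428.8 = 77674.6 s, i.e. 21.58 hours.

21.58 hours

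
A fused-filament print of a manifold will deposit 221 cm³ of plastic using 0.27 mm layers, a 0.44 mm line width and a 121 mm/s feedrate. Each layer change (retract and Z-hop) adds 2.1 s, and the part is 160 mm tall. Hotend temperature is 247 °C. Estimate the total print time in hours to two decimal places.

Bead cross-section = 0.27 × 0.44 = 0.1188 mm².
Path length: 221000 mm³ / 0.1188 mm² → 1860269.4 mm.
Print-move time = 1860269.4 / 121 = 15374.1 s.
Number of layers: 160 / 0.27 → 593 (rounded up).
Non-print overhead = 593 × 2.1, so 1245.3 s.
Total = 15374.1 + 1245.3 = 16619.4 s = 4.62 hours.

4.62 hours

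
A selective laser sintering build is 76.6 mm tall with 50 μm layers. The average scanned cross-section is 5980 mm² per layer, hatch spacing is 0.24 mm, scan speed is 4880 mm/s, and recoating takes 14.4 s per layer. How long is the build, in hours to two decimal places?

8.30 hours

Number of layers: 76.6 / 0.05 → 1532 (rounded up).
Hatch length per layer: 5980 / 0.24 → 24916.7 mm.
Laser time per layer = 24916.7 / 4880, so 5.1059 s.
Per-layer time: 5.1059 + 14.4 → 19.5059 s.
1532 layers × 19.5059 s/layer = 29883.0388 s, i.e. 8.30 hours.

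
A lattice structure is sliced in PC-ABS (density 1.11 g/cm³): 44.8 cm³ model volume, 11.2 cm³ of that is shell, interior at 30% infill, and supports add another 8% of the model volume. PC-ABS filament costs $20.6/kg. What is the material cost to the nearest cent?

$0.57

Volume inside the shell = 44.8 − 11.2, so 33.6 cm³.
Deposited infill = 0.30 × 33.6 = 10.08 cm³.
Support: 0.08 × 44.8 → 3.584 cm³.
Total extruded = 11.2 + 10.08 + 3.584, so 24.864 cm³.
Mass = 24.864 × 1.11, so 27.59904 g.
Cost = 27.59904 g / 1000 × $20.6/kg = $0.57.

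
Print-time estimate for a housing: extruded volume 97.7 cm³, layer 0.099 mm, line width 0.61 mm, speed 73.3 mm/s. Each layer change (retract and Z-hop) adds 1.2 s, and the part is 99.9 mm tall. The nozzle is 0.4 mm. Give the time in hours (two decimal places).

6.47 hours

Bead cross-section = 0.099 × 0.61 = 0.06039 mm².
Toolpath length = 97.7 cm³ / 0.06039 mm² = 97700 / 0.06039 = 1617817.5 mm.
Time extruding: 1617817.5 / 73.3 → 22071.2 s.
Layers = ⌈99.9/0.099⌉ = 1010.
Z-hop total = 1010 × 1.2 = 1212 s.
Altogether 22071.2 + 1212 = 23283.2 s, i.e. 6.47 hours.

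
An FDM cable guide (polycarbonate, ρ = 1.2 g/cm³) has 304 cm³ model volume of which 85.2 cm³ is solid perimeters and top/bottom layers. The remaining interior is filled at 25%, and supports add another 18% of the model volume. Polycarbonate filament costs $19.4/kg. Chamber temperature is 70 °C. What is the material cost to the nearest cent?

Volume inside the shell = 304 − 85.2, so 218.8 cm³.
Deposited infill: 0.25 × 218.8 → 54.7 cm³.
Support = 0.18 × 304, so 54.72 cm³.
Deposited volume: 85.2 + 54.7 + 54.72 → 194.62 cm³.
Mass: 194.62 × 1.2 → 233.544 g.
At $19.4/kg: 233.544/1000 × 19.4 = $4.53.

$4.53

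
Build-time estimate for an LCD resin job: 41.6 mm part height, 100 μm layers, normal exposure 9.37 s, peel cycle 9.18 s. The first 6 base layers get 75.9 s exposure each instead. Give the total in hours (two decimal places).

Layers = ⌈41.6/0.1⌉ = 416.
Burn-in layers: 6 × (75.9 + 9.18) → 510.48 s.
Normal layers = 410 × (9.37 + 9.18) = 7605.5 s.
Total = 510.48 + 7605.5 = 8115.98 s = 2.25 hours.

2.25 hours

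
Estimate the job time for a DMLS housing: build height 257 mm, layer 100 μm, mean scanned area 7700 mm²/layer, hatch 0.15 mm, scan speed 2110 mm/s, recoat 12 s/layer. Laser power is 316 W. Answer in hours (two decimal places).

25.93 hours

Number of layers: 257 / 0.1 → 2570 (rounded up).
Scan path per layer: 7700 / 0.15 → 51333.3 mm.
Laser time per layer = 51333.3 / 2110 = 24.3286 s.
Layer cycle = 24.3286 + 12 = 36.3286 s.
Build time = 2570 × 36.3286 = 93364.502 s = 25.93 hours.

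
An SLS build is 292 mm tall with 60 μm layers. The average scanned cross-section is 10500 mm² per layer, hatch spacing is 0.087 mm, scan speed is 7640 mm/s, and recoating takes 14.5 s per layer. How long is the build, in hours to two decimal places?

Layer count = ceil(292 / 0.06) = 4867.
Scan path per layer = 10500 / 0.087, so 120689.7 mm.
Per-layer scan time = 120689.7 / 7640, so 15.7971 s.
Per-layer time = 15.7971 + 14.5, so 30.2971 s.
4867 layers × 30.2971 s/layer = 147455.9857 s, i.e. 40.96 hours.

40.96 hours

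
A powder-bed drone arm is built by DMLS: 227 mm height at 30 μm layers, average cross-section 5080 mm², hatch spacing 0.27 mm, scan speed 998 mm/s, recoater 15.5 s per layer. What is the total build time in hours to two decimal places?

72.21 hours

Number of layers: 227 / 0.03 → 7567 (rounded up).
Scan path per layer: 5080 / 0.27 → 18814.8 mm.
Laser time per layer = 18814.8 / 998 = 18.8525 s.
Layer cycle: 18.8525 + 15.5 → 34.3525 s.
Build time = 7567 × 34.3525 = 259945.3675 s = 72.21 hours.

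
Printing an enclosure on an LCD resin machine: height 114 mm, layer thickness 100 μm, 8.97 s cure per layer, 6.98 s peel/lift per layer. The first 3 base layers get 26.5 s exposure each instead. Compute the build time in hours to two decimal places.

Number of layers: 114 / 0.1 → 1140 (rounded up).
Burn-in layers = 3 × (26.5 + 6.98), so 100.44 s.
Regular layers = 1137 × (8.97 + 6.98) = 18135.15 s.
Total = 100.44 + 18135.15 = 18235.59 s = 5.07 hours.

5.07 hours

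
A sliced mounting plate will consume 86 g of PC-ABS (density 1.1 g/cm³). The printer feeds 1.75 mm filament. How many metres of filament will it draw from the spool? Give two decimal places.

Extruded volume: 86/1.1 = 78.1818 cm³ (78181.8 mm³).
Cross-section of 1.75 mm filament: π·(1.75/2)² = 2.4053 mm².
L = V/A = 78181.8/2.4053 = 32503.97 mm → 32.50 m.

32.50 m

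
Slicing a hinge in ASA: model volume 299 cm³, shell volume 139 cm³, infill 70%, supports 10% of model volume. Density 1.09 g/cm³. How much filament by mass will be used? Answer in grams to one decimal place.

Infill region = 299 − 139 = 160 cm³.
Deposited infill = 0.70 × 160 = 112 cm³.
Support = 0.10 × 299 = 29.9 cm³.
Total extruded: 139 + 112 + 29.9 → 280.9 cm³.
Mass: 280.9 × 1.09 → 306.181 g.

306.2 g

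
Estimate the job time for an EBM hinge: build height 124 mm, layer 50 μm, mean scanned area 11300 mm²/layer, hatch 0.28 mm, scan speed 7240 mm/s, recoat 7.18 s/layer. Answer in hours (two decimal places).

8.79 hours

Layer count = ceil(124 / 0.05) = 2480.
Scan path per layer: 11300 / 0.28 → 40357.1 mm.
Scan time per layer: 40357.1 / 7240 → 5.5742 s.
Per-layer time: 5.5742 + 7.18 → 12.7542 s.
Build time = 2480 × 12.7542 = 31630.416 s = 8.79 hours.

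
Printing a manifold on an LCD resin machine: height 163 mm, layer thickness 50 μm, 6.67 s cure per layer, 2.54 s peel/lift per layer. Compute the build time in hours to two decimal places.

Layer count = ceil(163 / 0.05) = 3260.
Per-layer time: 6.67 + 2.54 → 9.21 s.
Build time: 3260 × 9.21 s = 30024.6 s, i.e. 8.34 hours.

8.34 hours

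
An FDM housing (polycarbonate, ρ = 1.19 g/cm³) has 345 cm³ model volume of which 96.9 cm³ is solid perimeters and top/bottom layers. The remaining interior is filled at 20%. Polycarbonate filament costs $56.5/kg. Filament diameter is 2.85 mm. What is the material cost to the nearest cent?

Interior volume = 345 − 96.9 = 248.1 cm³.
Deposited infill = 0.20 × 248.1 = 49.62 cm³.
Total printed volume: 96.9 + 49.62 → 146.52 cm³.
Mass: 146.52 × 1.19 → 174.3588 g.
Cost = 174.3588 g / 1000 × $56.5/kg = $9.85.

$9.85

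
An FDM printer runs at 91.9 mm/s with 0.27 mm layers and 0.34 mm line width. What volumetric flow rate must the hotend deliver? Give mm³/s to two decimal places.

8.44

Extrusion cross-section: 0.27 × 0.34 → 0.0918 mm².
Q = v·A = 91.9 × 0.0918 = 8.44 mm³/s.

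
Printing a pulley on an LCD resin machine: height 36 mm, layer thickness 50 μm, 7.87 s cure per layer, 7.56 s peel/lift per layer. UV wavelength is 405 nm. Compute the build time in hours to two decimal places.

3.09 hours

Layers = ⌈36/0.05⌉ = 720.
Each layer takes: 7.87 + 7.56 → 15.43 s.
Build time: 720 × 15.43 s = 11109.6 s, i.e. 3.09 hours.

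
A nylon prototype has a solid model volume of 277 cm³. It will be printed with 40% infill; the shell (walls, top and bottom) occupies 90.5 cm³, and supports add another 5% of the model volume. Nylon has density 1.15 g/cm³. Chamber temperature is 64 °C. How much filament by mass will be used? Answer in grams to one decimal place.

Interior volume = 277 − 90.5, so 186.5 cm³.
Infill volume = 0.40 × 186.5 = 74.6 cm³.
Support = 0.05 × 277, so 13.85 cm³.
Deposited volume = 90.5 + 74.6 + 13.85, so 178.95 cm³.
Mass = 178.95 × 1.15 = 205.7925 g.

205.8 g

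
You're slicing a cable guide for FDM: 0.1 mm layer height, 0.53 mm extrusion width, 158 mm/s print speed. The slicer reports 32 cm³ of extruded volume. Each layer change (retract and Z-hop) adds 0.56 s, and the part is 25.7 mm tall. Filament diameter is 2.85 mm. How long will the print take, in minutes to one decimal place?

66.1 minutes

Line area = 0.1 × 0.53, so 0.053 mm².
Path length: 32000 mm³ / 0.053 mm² → 603773.6 mm.
Time extruding = 603773.6 / 158, so 3821.4 s.
Layers = ⌈25.7/0.1⌉ = 257.
Layer-change overhead = 257 × 0.56 = 143.92 s.
Altogether 3821.4 + 143.92 = 3965.32 s, i.e. 66.1 minutes.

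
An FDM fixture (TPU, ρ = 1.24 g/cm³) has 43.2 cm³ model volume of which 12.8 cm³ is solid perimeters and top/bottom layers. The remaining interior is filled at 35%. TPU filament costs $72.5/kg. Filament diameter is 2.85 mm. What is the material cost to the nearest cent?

Infill region = 43.2 − 12.8, so 30.4 cm³.
Deposited infill = 0.35 × 30.4, so 10.64 cm³.
Total extruded = 12.8 + 10.64, so 23.44 cm³.
Mass = 23.44 × 1.24 = 29.0656 g.
Cost = 29.0656 g / 1000 × $72.5/kg = $2.11.

$2.11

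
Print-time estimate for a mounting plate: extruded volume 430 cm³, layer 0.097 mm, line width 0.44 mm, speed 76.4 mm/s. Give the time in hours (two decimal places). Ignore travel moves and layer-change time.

36.63 hours

Extrusion cross-section: 0.097 × 0.44 → 0.04268 mm².
Total extruded path = 430000/0.04268 = 10074976.6 mm.
Time extruding = 10074976.6 / 76.4 = 131871.4 s.
131871.4 s = 36.63 hours.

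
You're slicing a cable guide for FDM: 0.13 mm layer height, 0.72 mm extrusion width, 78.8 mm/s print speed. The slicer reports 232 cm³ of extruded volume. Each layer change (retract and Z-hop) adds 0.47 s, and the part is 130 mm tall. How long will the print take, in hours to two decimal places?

Line area: 0.13 × 0.72 → 0.0936 mm².
Toolpath length = 232 cm³ / 0.0936 mm² = 232000 / 0.0936 = 2478632.5 mm.
Time extruding: 2478632.5 / 78.8 → 31454.7 s.
Number of layers: 130 / 0.13 → 1000 (rounded up).
Non-print overhead = 1000 × 0.47, so 470 s.
Total = 31454.7 + 470 = 31924.7 s = 8.87 hours.

8.87 hours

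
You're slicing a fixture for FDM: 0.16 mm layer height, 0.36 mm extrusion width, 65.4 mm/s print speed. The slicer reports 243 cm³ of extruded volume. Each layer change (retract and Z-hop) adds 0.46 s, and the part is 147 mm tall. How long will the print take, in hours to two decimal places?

18.04 hours

Line area: 0.16 × 0.36 → 0.0576 mm².
Total extruded path = 243000/0.0576 = 4218750 mm.
Extrusion time = 4218750 / 65.4, so 64506.9 s.
Number of layers: 147 / 0.16 → 919 (rounded up).
Layer-change overhead: 919 × 0.46 → 422.74 s.
Altogether 64506.9 + 422.74 = 64929.64 s, i.e. 18.04 hours.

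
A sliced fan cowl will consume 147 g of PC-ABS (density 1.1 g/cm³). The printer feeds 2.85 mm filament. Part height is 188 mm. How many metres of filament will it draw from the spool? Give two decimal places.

Volume = 147 g / 1.1 g·cm⁻³ = 133.6364 cm³ = 133636.4 mm³.
Cross-section of 2.85 mm filament: π·(2.85/2)² = 6.3794 mm².
Length = 133636.4 / 6.3794 = 20948.11 mm = 20.95 m.

20.95 m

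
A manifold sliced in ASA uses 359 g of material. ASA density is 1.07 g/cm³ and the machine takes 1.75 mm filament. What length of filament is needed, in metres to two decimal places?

Volume = 359 g / 1.07 g·cm⁻³ = 335.514 cm³ = 335514 mm³.
A = π r² = π × 0.875² = 2.4053 mm².
Length = 335514 / 2.4053 = 139489.46 mm = 139.49 m.

139.49 m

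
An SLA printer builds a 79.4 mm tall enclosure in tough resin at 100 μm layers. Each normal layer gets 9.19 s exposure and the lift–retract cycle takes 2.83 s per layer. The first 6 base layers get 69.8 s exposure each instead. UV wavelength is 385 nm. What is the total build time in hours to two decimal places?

Layer count = ceil(79.4 / 0.1) = 794.
Burn-in layers = 6 × (69.8 + 2.83), so 435.78 s.
Regular layers = 788 × (9.19 + 2.83), so 9471.76 s.
Total = 435.78 + 9471.76 = 9907.54 s = 2.75 hours.

2.75 hours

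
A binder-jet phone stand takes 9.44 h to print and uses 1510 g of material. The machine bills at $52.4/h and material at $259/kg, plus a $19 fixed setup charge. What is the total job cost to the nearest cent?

$904.75

Time charge = 52.4 × 9.44 = $494.656.
Feedstock cost = 259 × 1510/1000, so $391.09.
Total = 494.656 + 391.09 + 19 = 904.746 ≈ $904.75.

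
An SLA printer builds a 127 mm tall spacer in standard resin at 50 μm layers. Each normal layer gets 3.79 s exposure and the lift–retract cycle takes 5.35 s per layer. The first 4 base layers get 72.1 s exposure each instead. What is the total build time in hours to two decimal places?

Layer count = ceil(127 / 0.05) = 2540.
Base layers = 4 × (72.1 + 5.35), so 309.8 s.
Normal layers = 2536 × (3.79 + 5.35), so 23179.04 s.
Total = 309.8 + 23179.04 = 23488.84 s = 6.52 hours.

6.52 hours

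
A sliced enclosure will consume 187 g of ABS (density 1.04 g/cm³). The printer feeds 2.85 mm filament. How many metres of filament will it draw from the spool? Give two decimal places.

Volume = 187 g / 1.04 g·cm⁻³ = 179.8077 cm³ = 179807.7 mm³.
Filament cross-section = π × (2.85/2)² = 6.3794 mm².
L = V/A = 179807.7/6.3794 = 28185.68 mm → 28.19 m.

28.19 m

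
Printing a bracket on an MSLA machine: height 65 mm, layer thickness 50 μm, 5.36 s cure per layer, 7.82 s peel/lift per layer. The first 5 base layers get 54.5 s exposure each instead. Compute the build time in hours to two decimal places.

4.83 hours

Number of layers: 65 / 0.05 → 1300 (rounded up).
Base layers = 5 × (54.5 + 7.82), so 311.6 s.
Regular layers = 1295 × (5.36 + 7.82) = 17068.1 s.
Total = 311.6 + 17068.1 = 17379.7 s = 4.83 hours.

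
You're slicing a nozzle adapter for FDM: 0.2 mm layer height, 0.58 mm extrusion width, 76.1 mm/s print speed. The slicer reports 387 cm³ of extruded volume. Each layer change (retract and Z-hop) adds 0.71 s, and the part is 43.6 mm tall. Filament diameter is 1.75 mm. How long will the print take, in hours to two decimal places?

12.22 hours

Line area = 0.2 × 0.58, so 0.116 mm².
Total extruded path = 387000/0.116 = 3336206.9 mm.
Print-move time = 3336206.9 / 76.1, so 43839.8 s.
Layers = ⌈43.6/0.2⌉ = 218.
Layer-change overhead = 218 × 0.71 = 154.78 s.
Altogether 43839.8 + 154.78 = 43994.58 s, i.e. 12.22 hours.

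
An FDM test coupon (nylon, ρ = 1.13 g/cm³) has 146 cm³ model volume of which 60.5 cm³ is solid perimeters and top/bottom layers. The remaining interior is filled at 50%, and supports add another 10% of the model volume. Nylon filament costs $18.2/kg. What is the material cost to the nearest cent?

Interior volume: 146 − 60.5 → 85.5 cm³.
Infill deposited = 0.50 × 85.5, so 42.75 cm³.
Support = 0.10 × 146 = 14.6 cm³.
Total printed volume: 60.5 + 42.75 + 14.6 → 117.85 cm³.
Mass = 117.85 × 1.13 = 133.1705 g.
Cost = 133.1705 g / 1000 × $18.2/kg = $2.42.

$2.42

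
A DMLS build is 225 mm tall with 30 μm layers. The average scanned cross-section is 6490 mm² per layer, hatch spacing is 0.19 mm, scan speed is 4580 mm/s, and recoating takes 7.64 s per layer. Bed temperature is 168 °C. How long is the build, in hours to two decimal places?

31.45 hours

Layers = ⌈225/0.03⌉ = 7500.
Scan path per layer: 6490 / 0.19 → 34157.9 mm.
Per-layer scan time = 34157.9 / 4580 = 7.4581 s.
Time per layer = 7.4581 + 7.64, so 15.0981 s.
7500 layers × 15.0981 s/layer = 113235.75 s, i.e. 31.45 hours.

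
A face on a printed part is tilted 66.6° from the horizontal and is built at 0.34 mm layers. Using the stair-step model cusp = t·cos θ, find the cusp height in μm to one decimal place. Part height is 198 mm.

cos(66.6°) = 0.3971, so cusp = 0.34 × 0.3971 = 0.135014 mm → 135.0 μm.

135.0 μm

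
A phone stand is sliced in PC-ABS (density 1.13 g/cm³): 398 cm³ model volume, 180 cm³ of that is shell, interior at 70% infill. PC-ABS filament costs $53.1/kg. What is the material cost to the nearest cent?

Volume inside the shell: 398 − 180 → 218 cm³.
Infill volume: 0.70 × 218 → 152.6 cm³.
Total extruded = 180 + 152.6, so 332.6 cm³.
Mass = 332.6 × 1.13 = 375.838 g.
Cost = 375.838 g / 1000 × $53.1/kg = $19.96.

$19.96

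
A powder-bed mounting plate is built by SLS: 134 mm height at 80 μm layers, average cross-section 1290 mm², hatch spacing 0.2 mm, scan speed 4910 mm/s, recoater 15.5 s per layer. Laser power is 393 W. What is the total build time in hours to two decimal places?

Number of layers: 134 / 0.08 → 1675 (rounded up).
Hatch length per layer: 1290 / 0.2 → 6450 mm.
Per-layer scan time = 6450 / 4910 = 1.3136 s.
Time per layer = 1.3136 + 15.5, so 16.8136 s.
Build time = 1675 × 16.8136 = 28162.78 s = 7.82 hours.

7.82 hours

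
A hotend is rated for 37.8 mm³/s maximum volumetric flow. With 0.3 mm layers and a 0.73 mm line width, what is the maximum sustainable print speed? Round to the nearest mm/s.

Extrusion cross-section: 0.3 × 0.73 → 0.219 mm².
v_max = Q/A = 37.8/0.219 = 172.60 mm/s → 173 mm/s.

173 mm/s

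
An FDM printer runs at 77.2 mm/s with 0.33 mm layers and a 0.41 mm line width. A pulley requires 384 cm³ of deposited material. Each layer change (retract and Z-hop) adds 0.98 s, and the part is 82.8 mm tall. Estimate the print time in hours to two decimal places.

Line area = 0.33 × 0.41 = 0.1353 mm².
Path length: 384000 mm³ / 0.1353 mm² → 2838137.5 mm.
Extrusion time: 2838137.5 / 77.2 → 36763.4 s.
Number of layers: 82.8 / 0.33 → 251 (rounded up).
Non-print overhead: 251 × 0.98 → 245.98 s.
Total = 36763.4 + 245.98 = 37009.38 s = 10.28 hours.

10.28 hours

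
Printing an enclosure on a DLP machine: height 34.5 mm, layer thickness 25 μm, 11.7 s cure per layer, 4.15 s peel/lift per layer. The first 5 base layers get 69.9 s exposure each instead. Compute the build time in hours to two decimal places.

6.16 hours

Layers = ⌈34.5/0.025⌉ = 1380.
Burn-in layers = 5 × (69.9 + 4.15), so 370.25 s.
Normal layers = 1375 × (11.7 + 4.15) = 21793.75 s.
Sum: 370.25 + 21793.75 = 22164 s → 6.16 hours.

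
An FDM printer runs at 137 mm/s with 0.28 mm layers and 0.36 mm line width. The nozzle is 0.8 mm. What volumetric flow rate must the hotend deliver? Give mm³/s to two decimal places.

13.81

A = 0.28 × 0.36 = 0.1008 mm².
Q = v·A = 137 × 0.1008 = 13.81 mm³/s.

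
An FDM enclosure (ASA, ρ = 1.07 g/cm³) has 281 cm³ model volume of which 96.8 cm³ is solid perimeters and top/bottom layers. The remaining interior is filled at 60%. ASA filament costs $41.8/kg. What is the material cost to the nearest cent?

Infill region: 281 − 96.8 → 184.2 cm³.
Infill volume = 0.60 × 184.2, so 110.52 cm³.
Deposited volume: 96.8 + 110.52 → 207.32 cm³.
Mass: 207.32 × 1.07 → 221.8324 g.
At $41.8/kg: 221.8324/1000 × 41.8 = $9.27.

$9.27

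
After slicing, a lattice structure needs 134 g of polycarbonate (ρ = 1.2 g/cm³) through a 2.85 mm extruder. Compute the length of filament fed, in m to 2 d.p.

Volume = 134 g / 1.2 g·cm⁻³ = 111.6667 cm³ = 111666.7 mm³.
Filament cross-section = π × (2.85/2)² = 6.3794 mm².
Length = 111666.7 / 6.3794 = 17504.26 mm = 17.50 m.

17.50 m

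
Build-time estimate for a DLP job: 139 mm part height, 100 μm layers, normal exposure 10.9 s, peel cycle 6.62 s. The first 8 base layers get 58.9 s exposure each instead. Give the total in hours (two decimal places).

Layers = ⌈139/0.1⌉ = 1390.
Bottom layers: 8 × (58.9 + 6.62) → 524.16 s.
Normal layers = 1382 × (10.9 + 6.62) = 24212.64 s.
Total = 524.16 + 24212.64 = 24736.8 s = 6.87 hours.

6.87 hours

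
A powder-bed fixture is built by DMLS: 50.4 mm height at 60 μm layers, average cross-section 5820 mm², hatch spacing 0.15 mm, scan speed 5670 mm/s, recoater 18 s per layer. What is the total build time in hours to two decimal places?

5.80 hours

Layers = ⌈50.4/0.06⌉ = 840.
Per-layer scan distance = 5820 / 0.15, so 38800 mm.
Laser time per layer = 38800 / 5670 = 6.843 s.
Time per layer: 6.843 + 18 → 24.843 s.
Total: 840 × 24.843 s = 20868.12 s → 5.80 hours.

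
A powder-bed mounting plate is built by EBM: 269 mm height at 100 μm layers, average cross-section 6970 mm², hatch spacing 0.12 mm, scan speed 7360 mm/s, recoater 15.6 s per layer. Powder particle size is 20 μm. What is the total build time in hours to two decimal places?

17.55 hours

Layer count = ceil(269 / 0.1) = 2690.
Per-layer scan distance: 6970 / 0.12 → 58083.3 mm.
Per-layer scan time = 58083.3 / 7360, so 7.8918 s.
Time per layer = 7.8918 + 15.6, so 23.4918 s.
Total: 2690 × 23.4918 s = 63192.942 s → 17.55 hours.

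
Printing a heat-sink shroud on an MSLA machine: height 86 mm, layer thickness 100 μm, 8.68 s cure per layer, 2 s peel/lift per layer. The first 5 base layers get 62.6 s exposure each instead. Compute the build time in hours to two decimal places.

Layers = ⌈86/0.1⌉ = 860.
Burn-in layers: 5 × (62.6 + 2) → 323 s.
Regular layers: 855 × (8.68 + 2) → 9131.4 s.
Total = 323 + 9131.4 = 9454.4 s = 2.63 hours.

2.63 hours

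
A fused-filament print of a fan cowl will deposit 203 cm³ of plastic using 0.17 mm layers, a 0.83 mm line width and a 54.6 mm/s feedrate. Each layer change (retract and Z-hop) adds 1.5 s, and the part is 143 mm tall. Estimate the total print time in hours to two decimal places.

7.67 hours

Line area = 0.17 × 0.83 = 0.1411 mm².
Path length: 203000 mm³ / 0.1411 mm² → 1438696 mm.
Extrusion time = 1438696 / 54.6, so 26349.7 s.
Layer count = ceil(143 / 0.17) = 842.
Z-hop total = 842 × 1.5, so 1263 s.
Altogether 26349.7 + 1263 = 27612.7 s, i.e. 7.67 hours.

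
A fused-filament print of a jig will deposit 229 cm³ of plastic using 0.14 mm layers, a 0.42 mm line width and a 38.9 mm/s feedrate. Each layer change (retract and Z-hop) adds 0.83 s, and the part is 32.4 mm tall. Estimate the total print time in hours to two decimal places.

Bead cross-section: 0.14 × 0.42 → 0.0588 mm².
Toolpath length = 229 cm³ / 0.0588 mm² = 229000 / 0.0588 = 3894557.8 mm.
Print-move time: 3894557.8 / 38.9 → 100117.2 s.
Layer count = ceil(32.4 / 0.14) = 232.
Non-print overhead = 232 × 0.83, so 192.56 s.
Total = 100117.2 + 192.56 = 100309.76 s = 27.86 hours.

27.86 hours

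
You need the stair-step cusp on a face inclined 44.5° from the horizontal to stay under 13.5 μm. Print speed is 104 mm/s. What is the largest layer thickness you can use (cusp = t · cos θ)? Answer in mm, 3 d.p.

0.019 mm

Layer height = cusp / cos(44.5°) = 0.0135 / 0.7133 = 0.019 mm.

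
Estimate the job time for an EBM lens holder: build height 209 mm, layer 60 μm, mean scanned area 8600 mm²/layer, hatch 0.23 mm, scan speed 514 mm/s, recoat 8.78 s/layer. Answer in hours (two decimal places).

Layer count = ceil(209 / 0.06) = 3484.
Scan path per layer = 8600 / 0.23 = 37391.3 mm.
Scan time per layer: 37391.3 / 514 → 72.7457 s.
Time per layer: 72.7457 + 8.78 → 81.5257 s.
Total: 3484 × 81.5257 s = 284035.5388 s → 78.90 hours.

78.90 hours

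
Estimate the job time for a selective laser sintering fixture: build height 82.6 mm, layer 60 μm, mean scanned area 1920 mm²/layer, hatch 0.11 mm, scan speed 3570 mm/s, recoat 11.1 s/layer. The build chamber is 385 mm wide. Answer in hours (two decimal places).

Layers = ⌈82.6/0.06⌉ = 1377.
Per-layer scan distance = 1920 / 0.11 = 17454.5 mm.
Scan time per layer = 17454.5 / 3570 = 4.8892 s.
Layer cycle = 4.8892 + 11.1 = 15.9892 s.
1377 layers × 15.9892 s/layer = 22017.1284 s, i.e. 6.12 hours.

6.12 hours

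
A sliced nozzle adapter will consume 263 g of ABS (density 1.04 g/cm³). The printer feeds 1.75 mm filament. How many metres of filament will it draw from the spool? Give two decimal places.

Volume = 263 g / 1.04 g·cm⁻³ = 252.8846 cm³ = 252884.6 mm³.
A = π r² = π × 0.875² = 2.4053 mm².
L = V/A = 252884.6/2.4053 = 105136.41 mm → 105.14 m.

105.14 m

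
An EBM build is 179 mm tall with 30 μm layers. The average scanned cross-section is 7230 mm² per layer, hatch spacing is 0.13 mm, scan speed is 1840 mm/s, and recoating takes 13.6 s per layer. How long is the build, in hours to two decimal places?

72.64 hours

Number of layers: 179 / 0.03 → 5967 (rounded up).
Per-layer scan distance = 7230 / 0.13 = 55615.4 mm.
Scan time per layer: 55615.4 / 1840 → 30.2258 s.
Per-layer time: 30.2258 + 13.6 → 43.8258 s.
5967 layers × 43.8258 s/layer = 261508.5486 s, i.e. 72.64 hours.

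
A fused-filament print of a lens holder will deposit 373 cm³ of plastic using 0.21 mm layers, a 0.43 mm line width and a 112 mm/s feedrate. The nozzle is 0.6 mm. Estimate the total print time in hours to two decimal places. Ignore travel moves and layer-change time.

10.24 hours

Bead cross-section = 0.21 × 0.43, so 0.0903 mm².
Total extruded path = 373000/0.0903 = 4130675.5 mm.
Time extruding = 4130675.5 / 112, so 36881 s.
That's 36881 s → 10.24 hours.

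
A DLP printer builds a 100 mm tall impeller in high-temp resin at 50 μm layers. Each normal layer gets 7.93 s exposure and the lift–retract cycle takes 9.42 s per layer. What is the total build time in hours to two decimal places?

Layer count = ceil(100 / 0.05) = 2000.
Cycle time = 7.93 + 9.42, so 17.35 s.
Total = 2000 × 17.35 = 34700 s = 9.64 hours.

9.64 hours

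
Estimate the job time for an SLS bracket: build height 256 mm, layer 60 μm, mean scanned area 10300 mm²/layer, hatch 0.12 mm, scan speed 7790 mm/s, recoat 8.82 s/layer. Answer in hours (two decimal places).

23.51 hours

Number of layers: 256 / 0.06 → 4267 (rounded up).
Hatch length per layer = 10300 / 0.12, so 85833.3 mm.
Per-layer scan time = 85833.3 / 7790 = 11.0184 s.
Per-layer time: 11.0184 + 8.82 → 19.8384 s.
Total: 4267 × 19.8384 s = 84650.4528 s → 23.51 hours.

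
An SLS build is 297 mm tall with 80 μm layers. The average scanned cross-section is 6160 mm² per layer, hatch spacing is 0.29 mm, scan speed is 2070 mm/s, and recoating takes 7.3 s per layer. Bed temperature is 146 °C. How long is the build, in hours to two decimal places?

18.11 hours

Layers = ⌈297/0.08⌉ = 3713.
Scan path per layer: 6160 / 0.29 → 21241.4 mm.
Scan time per layer = 21241.4 / 2070, so 10.2615 s.
Per-layer time = 10.2615 + 7.3 = 17.5615 s.
3713 layers × 17.5615 s/layer = 65205.8495 s, i.e. 18.11 hours.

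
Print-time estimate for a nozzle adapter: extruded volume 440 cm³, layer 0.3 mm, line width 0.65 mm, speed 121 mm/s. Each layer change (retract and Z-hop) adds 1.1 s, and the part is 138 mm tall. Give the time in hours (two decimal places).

5.32 hours

Extrusion cross-section = 0.3 × 0.65 = 0.195 mm².
Toolpath length = 440 cm³ / 0.195 mm² = 440000 / 0.195 = 2256410.3 mm.
Print-move time: 2256410.3 / 121 → 18648 s.
Layers = ⌈138/0.3⌉ = 460.
Layer-change overhead = 460 × 1.1 = 506 s.
Altogether 18648 + 506 = 19154 s, i.e. 5.32 hours.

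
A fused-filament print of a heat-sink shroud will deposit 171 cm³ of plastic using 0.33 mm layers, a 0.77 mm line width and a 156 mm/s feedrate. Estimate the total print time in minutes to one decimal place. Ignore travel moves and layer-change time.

Extrusion cross-section = 0.33 × 0.77 = 0.2541 mm².
Total extruded path = 171000/0.2541 = 672963.4 mm.
Extrusion time: 672963.4 / 156 → 4313.9 s.
Converting: 4313.9 s = 71.9 minutes.

71.9 minutes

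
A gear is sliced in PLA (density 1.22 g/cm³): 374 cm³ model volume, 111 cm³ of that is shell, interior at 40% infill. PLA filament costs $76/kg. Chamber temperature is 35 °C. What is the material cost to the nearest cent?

$20.05

Volume inside the shell: 374 − 111 → 263 cm³.
Deposited infill = 0.40 × 263, so 105.2 cm³.
Deposited volume = 111 + 105.2, so 216.2 cm³.
Mass = 216.2 × 1.22 = 263.764 g.
At $76/kg: 263.764/1000 × 76 = $20.05.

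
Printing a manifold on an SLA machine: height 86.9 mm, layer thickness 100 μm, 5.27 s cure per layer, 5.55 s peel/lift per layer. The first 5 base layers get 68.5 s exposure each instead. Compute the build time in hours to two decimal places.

2.70 hours

Layers = ⌈86.9/0.1⌉ = 869.
Burn-in layers = 5 × (68.5 + 5.55) = 370.25 s.
Remaining layers: 864 × (5.27 + 5.55) → 9348.48 s.
Sum: 370.25 + 9348.48 = 9718.73 s → 2.70 hours.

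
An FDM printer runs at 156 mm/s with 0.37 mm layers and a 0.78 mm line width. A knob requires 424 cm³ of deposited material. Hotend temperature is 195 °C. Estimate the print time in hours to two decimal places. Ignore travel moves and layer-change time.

Extrusion cross-section: 0.37 × 0.78 → 0.2886 mm².
Toolpath length = 424 cm³ / 0.2886 mm² = 424000 / 0.2886 = 1469161.5 mm.
Extrusion time: 1469161.5 / 156 → 9417.7 s.
That's 9417.7 s → 2.62 hours.

2.62 hours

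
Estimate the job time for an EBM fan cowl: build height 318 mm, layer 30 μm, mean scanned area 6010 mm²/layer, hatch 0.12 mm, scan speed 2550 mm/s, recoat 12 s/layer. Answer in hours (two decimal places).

Layer count = ceil(318 / 0.03) = 10600.
Scan path per layer = 6010 / 0.12 = 50083.3 mm.
Beam time per layer = 50083.3 / 2550, so 19.6405 s.
Time per layer: 19.6405 + 12 → 31.6405 s.
Total: 10600 × 31.6405 s = 335389.3 s → 93.16 hours.

93.16 hours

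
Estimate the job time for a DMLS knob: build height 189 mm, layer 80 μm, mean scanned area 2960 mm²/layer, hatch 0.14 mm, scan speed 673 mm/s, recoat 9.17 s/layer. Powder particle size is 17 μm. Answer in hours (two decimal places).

26.64 hours

Number of layers: 189 / 0.08 → 2363 (rounded up).
Hatch length per layer: 2960 / 0.14 → 21142.9 mm.
Scan time per layer: 21142.9 / 673 → 31.4159 s.
Time per layer = 31.4159 + 9.17 = 40.5859 s.
Build time = 2363 × 40.5859 = 95904.4817 s = 26.64 hours.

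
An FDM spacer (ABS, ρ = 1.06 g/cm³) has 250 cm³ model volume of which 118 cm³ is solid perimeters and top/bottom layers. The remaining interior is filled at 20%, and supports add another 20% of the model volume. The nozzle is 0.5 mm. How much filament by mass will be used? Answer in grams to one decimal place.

Volume inside the shell = 250 − 118 = 132 cm³.
Infill volume: 0.20 × 132 → 26.4 cm³.
Support = 0.20 × 250, so 50 cm³.
Total printed volume = 118 + 26.4 + 50 = 194.4 cm³.
Mass = 194.4 × 1.06, so 206.064 g.

206.1 g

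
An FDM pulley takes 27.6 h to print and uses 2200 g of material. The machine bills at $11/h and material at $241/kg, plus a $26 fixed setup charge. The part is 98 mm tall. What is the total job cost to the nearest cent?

Machine cost: 11 × 27.6 → $303.60.
Material cost = 241 × 2200/1000, so $530.20.
Total = 303.60 + 530.20 + 26 = $859.80.

$859.80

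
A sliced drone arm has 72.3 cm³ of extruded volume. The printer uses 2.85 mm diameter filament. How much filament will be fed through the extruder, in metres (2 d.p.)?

Cross-section of 2.85 mm filament: π·(2.85/2)² = 6.3794 mm².
L = 72300 mm³ / 6.3794 mm² = 11333.35 mm, i.e. 11.33 m.

11.33 m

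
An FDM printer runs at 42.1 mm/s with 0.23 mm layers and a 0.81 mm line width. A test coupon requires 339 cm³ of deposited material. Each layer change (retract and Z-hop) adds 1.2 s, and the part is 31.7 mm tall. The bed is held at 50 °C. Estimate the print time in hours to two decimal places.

12.05 hours

Line area = 0.23 × 0.81, so 0.1863 mm².
Total extruded path = 339000/0.1863 = 1819645.7 mm.
Extrusion time = 1819645.7 / 42.1, so 43222 s.
Layer count = ceil(31.7 / 0.23) = 138.
Layer-change overhead = 138 × 1.2 = 165.6 s.
Altogether 43222 + 165.6 = 43387.6 s, i.e. 12.05 hours.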